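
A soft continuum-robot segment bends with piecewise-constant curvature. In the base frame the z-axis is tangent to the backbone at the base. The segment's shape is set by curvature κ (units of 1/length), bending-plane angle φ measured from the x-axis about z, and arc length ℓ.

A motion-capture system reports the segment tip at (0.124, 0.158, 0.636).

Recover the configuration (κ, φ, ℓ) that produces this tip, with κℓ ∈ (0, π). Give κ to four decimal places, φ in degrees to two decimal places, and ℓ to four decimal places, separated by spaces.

0.9030 51.87 0.6775

ρ = √(x²+y²) = √(0.124² + 0.158²) = 0.20085
φ = atan2(y, x) mod 360° = atan2(0.158, 0.124) = 51.8748°
|p|² = ρ² + z² = 0.20085² + 0.636² = 0.44484
κ = 2ρ / |p|² = 2×0.20085 / 0.44484 = 0.90302
θ = 2·atan2(ρ, z) = 2·atan2(0.20085, 0.636) = 0.61178 rad
ℓ = θ/κ = 0.61178/0.90302 = 0.67748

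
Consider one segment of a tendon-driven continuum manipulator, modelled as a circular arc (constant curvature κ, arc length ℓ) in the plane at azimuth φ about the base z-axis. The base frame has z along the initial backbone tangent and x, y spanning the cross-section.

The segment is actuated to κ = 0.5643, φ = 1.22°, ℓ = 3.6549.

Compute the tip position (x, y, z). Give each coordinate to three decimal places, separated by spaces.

2.608 0.056 1.562

θ = κ·ℓ = 0.5643 × 3.6549 = 2.06246 rad
ρ = (1 − cos θ)/κ = (1 − -0.47209)/0.5643 = 2.60871
z = sin θ / κ = 0.88155/0.5643 = 1.56220
x = ρ cos φ = 2.60871 × cos(1.22°) = 2.60812
y = ρ sin φ = 2.60871 × sin(1.22°) = 0.05554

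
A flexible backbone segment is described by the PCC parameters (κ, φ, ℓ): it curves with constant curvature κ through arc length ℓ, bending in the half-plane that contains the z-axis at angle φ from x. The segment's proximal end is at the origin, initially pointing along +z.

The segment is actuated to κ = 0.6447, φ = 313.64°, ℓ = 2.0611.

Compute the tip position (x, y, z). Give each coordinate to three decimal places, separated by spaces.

θ = κ·ℓ = 0.6447 × 2.0611 = 1.32879 rad
ρ = (1 − cos θ)/κ = (1 − 0.23965)/0.6447 = 1.17939
z = sin θ / κ = 0.97086/0.6447 = 1.50591
x = ρ cos φ = 1.17939 × cos(313.64°) = 0.81392
y = ρ sin φ = 1.17939 × sin(313.64°) = -0.85351

0.814 -0.854 1.506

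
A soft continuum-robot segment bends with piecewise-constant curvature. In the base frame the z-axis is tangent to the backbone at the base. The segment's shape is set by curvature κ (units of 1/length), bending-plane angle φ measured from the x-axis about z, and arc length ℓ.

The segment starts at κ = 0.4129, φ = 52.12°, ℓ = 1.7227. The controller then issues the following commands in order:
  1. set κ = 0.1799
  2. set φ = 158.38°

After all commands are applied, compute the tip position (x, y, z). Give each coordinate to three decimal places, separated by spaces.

-0.246 0.098 1.695

initial: κ=0.4129, φ=52.12°, ℓ=1.7227
cmd 1: set κ=0.1799 → (κ,φ,ℓ)=(0.1799,52.12°,1.7227) → tip=(0.1626,0.2090,1.6953)
cmd 2: set φ=158.38° → (κ,φ,ℓ)=(0.1799,158.38°,1.7227) → tip=(-0.2462,0.0976,1.6953)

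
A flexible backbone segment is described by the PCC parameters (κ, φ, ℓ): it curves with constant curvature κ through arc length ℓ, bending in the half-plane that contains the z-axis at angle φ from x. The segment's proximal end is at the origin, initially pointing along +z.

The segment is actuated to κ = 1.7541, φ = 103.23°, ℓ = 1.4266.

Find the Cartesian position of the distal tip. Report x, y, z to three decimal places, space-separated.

θ = κ·ℓ = 1.7541 × 1.4266 = 2.50240 rad
ρ = (1 − cos θ)/κ = (1 − -0.80258)/1.7541 = 1.02764
z = sin θ / κ = 0.59655/1.7541 = 0.34009
x = ρ cos φ = 1.02764 × cos(103.23°) = -0.23519
y = ρ sin φ = 1.02764 × sin(103.23°) = 1.00036

-0.235 1.000 0.340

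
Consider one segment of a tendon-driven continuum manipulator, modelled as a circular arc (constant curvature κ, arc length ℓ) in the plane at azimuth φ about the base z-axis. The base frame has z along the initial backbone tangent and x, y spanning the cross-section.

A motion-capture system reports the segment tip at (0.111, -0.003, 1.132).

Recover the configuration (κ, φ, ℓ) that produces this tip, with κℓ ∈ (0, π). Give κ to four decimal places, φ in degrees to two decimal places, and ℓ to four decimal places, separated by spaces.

ρ = √(x²+y²) = √(0.111² + -0.003²) = 0.11104
φ = atan2(y, x) mod 360° = atan2(-0.003, 0.111) = 358.4518°
|p|² = ρ² + z² = 0.11104² + 1.132² = 1.29375
κ = 2ρ / |p|² = 2×0.11104 / 1.29375 = 0.17166
θ = 2·atan2(ρ, z) = 2·atan2(0.11104, 1.132) = 0.19556 rad
ℓ = θ/κ = 0.19556/0.17166 = 1.13925

0.1717 358.45 1.1392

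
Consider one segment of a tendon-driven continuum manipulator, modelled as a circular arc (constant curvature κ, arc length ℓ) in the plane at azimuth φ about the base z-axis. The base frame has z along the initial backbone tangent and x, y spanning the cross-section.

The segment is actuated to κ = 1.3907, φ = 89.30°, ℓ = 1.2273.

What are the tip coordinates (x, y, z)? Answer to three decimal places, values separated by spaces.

0.010 0.816 0.712

θ = κ·ℓ = 1.3907 × 1.2273 = 1.70681 rad
ρ = (1 − cos θ)/κ = (1 − -0.13559)/1.3907 = 0.81656
z = sin θ / κ = 0.99076/1.3907 = 0.71242
x = ρ cos φ = 0.81656 × cos(89.30°) = 0.00998
y = ρ sin φ = 0.81656 × sin(89.30°) = 0.81650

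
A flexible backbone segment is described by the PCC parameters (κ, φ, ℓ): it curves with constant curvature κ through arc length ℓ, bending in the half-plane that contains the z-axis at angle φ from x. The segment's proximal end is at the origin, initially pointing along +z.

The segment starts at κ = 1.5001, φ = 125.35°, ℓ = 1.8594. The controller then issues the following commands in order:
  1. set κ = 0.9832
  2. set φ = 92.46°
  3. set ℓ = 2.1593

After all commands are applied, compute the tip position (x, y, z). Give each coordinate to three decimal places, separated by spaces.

initial: κ=1.5001, φ=125.35°, ℓ=1.8594
cmd 1: set κ=0.9832 → (κ,φ,ℓ)=(0.9832,125.35°,1.8594) → tip=(-0.7382,1.0407,0.9836)
cmd 2: set φ=92.46° → (κ,φ,ℓ)=(0.9832,92.46°,1.8594) → tip=(-0.0548,1.2748,0.9836)
cmd 3: set ℓ=2.1593 → (κ,φ,ℓ)=(0.9832,92.46°,2.1593) → tip=(-0.0666,1.5492,0.8659)

-0.067 1.549 0.866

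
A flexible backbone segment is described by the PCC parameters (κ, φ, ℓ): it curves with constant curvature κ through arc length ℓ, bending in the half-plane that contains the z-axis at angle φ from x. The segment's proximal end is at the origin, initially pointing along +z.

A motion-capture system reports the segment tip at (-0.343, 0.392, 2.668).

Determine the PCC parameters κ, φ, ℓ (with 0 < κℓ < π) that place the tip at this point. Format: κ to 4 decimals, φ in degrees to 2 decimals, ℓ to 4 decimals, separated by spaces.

ρ = √(x²+y²) = √(-0.343² + 0.392²) = 0.52088
φ = atan2(y, x) mod 360° = atan2(0.392, -0.343) = 131.1859°
|p|² = ρ² + z² = 0.52088² + 2.668² = 7.38954
κ = 2ρ / |p|² = 2×0.52088 / 7.38954 = 0.14098
θ = 2·atan2(ρ, z) = 2·atan2(0.52088, 2.668) = 0.38561 rad
ℓ = θ/κ = 0.38561/0.14098 = 2.73529

0.1410 131.19 2.7353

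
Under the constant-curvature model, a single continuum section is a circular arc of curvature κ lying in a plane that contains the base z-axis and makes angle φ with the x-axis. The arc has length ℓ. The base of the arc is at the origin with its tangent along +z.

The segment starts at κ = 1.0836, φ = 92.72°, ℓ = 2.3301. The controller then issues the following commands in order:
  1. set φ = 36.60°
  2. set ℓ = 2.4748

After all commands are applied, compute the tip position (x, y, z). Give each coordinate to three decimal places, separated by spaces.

initial: κ=1.0836, φ=92.72°, ℓ=2.3301
cmd 1: set φ=36.60° → (κ,φ,ℓ)=(1.0836,36.60°,2.3301) → tip=(1.3453,0.9991,0.5337)
cmd 2: set ℓ=2.4748 → (κ,φ,ℓ)=(1.0836,36.60°,2.4748) → tip=(1.4048,1.0433,0.4096)

1.405 1.043 0.410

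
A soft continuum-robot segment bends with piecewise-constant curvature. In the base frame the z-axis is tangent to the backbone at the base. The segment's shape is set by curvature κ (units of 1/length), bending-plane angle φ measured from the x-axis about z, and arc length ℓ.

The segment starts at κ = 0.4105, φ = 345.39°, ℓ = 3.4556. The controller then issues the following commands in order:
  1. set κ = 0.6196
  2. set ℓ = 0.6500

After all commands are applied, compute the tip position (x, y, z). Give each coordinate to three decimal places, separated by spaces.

0.125 -0.033 0.633

initial: κ=0.4105, φ=345.39°, ℓ=3.4556
cmd 1: set κ=0.6196 → (κ,φ,ℓ)=(0.6196,345.39°,3.4556) → tip=(2.4049,-0.6269,1.3585)
cmd 2: set ℓ=0.6500 → (κ,φ,ℓ)=(0.6196,345.39°,0.6500) → tip=(0.1250,-0.0326,0.6326)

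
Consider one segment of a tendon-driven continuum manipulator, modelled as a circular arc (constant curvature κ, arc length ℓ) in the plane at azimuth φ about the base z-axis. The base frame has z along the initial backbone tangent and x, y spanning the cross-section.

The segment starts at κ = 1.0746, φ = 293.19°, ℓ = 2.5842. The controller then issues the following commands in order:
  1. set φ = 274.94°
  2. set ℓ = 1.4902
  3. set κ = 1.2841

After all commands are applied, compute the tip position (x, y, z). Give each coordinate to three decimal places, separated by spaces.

0.090 -1.037 0.733

initial: κ=1.0746, φ=293.19°, ℓ=2.5842
cmd 1: set φ=274.94° → (κ,φ,ℓ)=(1.0746,274.94°,2.5842) → tip=(0.1550,-1.7933,0.3318)
cmd 2: set ℓ=1.4902 → (κ,φ,ℓ)=(1.0746,274.94°,1.4902) → tip=(0.0826,-0.9555,0.9301)
cmd 3: set κ=1.2841 → (κ,φ,ℓ)=(1.2841,274.94°,1.4902) → tip=(0.0896,-1.0366,0.7335)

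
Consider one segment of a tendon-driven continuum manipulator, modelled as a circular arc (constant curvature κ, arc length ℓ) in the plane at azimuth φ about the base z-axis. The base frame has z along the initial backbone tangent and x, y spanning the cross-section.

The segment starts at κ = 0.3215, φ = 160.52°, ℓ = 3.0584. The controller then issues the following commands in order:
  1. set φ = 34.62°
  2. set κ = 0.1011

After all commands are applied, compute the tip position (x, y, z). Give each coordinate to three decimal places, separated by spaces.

0.386 0.266 3.010

initial: κ=0.3215, φ=160.52°, ℓ=3.0584
cmd 1: set φ=34.62° → (κ,φ,ℓ)=(0.3215,34.62°,3.0584) → tip=(1.1409,0.7876,2.5889)
cmd 2: set κ=0.1011 → (κ,φ,ℓ)=(0.1011,34.62°,3.0584) → tip=(0.3860,0.2665,3.0099)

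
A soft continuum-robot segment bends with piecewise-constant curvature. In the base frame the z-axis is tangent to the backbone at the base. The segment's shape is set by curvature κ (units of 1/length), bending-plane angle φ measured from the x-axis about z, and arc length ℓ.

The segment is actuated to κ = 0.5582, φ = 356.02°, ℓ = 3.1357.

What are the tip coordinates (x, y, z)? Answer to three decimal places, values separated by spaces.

2.106 -0.147 1.763

θ = κ·ℓ = 0.5582 × 3.1357 = 1.75035 rad
ρ = (1 − cos θ)/κ = (1 − -0.17859)/0.5582 = 2.11141
z = sin θ / κ = 0.98392/0.5582 = 1.76267
x = ρ cos φ = 2.11141 × cos(356.02°) = 2.10632
y = ρ sin φ = 2.11141 × sin(356.02°) = -0.14655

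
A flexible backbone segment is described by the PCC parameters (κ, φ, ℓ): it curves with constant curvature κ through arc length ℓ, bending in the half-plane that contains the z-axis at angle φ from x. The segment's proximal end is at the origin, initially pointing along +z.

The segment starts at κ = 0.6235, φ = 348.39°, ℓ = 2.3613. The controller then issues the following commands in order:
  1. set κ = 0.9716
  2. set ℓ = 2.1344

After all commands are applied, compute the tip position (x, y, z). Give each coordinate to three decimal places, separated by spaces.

initial: κ=0.6235, φ=348.39°, ℓ=2.3613
cmd 1: set κ=0.9716 → (κ,φ,ℓ)=(0.9716,348.39°,2.3613) → tip=(1.6756,-0.3442,0.7714)
cmd 2: set ℓ=2.1344 → (κ,φ,ℓ)=(0.9716,348.39°,2.1344) → tip=(1.4942,-0.3070,0.9018)

1.494 -0.307 0.902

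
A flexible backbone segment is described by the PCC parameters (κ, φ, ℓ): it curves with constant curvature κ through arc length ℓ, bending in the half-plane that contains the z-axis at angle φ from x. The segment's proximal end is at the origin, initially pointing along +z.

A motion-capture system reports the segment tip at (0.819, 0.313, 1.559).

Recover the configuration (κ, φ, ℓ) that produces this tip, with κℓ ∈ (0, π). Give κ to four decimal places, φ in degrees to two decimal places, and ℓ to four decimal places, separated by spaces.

ρ = √(x²+y²) = √(0.819² + 0.313²) = 0.87677
φ = atan2(y, x) mod 360° = atan2(0.313, 0.819) = 20.9155°
|p|² = ρ² + z² = 0.87677² + 1.559² = 3.19921
κ = 2ρ / |p|² = 2×0.87677 / 3.19921 = 0.54812
θ = 2·atan2(ρ, z) = 2·atan2(0.87677, 1.559) = 1.02462 rad
ℓ = θ/κ = 1.02462/0.54812 = 1.86934

0.5481 20.92 1.8693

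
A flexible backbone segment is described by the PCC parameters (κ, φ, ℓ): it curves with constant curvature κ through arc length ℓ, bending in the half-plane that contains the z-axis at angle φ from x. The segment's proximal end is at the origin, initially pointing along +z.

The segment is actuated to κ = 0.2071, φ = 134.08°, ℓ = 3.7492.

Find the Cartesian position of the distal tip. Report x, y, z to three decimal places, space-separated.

-0.963 0.994 3.384

θ = κ·ℓ = 0.2071 × 3.7492 = 0.77646 rad
ρ = (1 − cos θ)/κ = (1 − 0.71340)/0.2071 = 1.38388
z = sin θ / κ = 0.70076/0.2071 = 3.38367
x = ρ cos φ = 1.38388 × cos(134.08°) = -0.96271
y = ρ sin φ = 1.38388 × sin(134.08°) = 0.99413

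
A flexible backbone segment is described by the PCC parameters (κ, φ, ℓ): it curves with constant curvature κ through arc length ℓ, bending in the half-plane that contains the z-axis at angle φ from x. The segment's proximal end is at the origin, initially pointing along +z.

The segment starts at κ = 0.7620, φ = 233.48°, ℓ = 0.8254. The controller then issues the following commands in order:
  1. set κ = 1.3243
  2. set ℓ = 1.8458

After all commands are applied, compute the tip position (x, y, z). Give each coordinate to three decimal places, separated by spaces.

-0.794 -1.072 0.485

initial: κ=0.7620, φ=233.48°, ℓ=0.8254
cmd 1: set κ=1.3243 → (κ,φ,ℓ)=(1.3243,233.48°,0.8254) → tip=(-0.2428,-0.3278,0.6706)
cmd 2: set ℓ=1.8458 → (κ,φ,ℓ)=(1.3243,233.48°,1.8458) → tip=(-0.7939,-1.0721,0.4848)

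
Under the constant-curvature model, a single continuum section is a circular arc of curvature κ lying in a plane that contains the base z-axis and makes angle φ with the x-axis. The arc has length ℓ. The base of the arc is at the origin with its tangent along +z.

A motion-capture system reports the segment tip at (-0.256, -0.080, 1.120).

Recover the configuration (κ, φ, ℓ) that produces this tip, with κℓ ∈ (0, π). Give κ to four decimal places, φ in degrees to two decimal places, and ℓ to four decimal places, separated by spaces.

0.4044 197.35 1.1623

ρ = √(x²+y²) = √(-0.256² + -0.080²) = 0.26821
φ = atan2(y, x) mod 360° = atan2(-0.080, -0.256) = 197.3540°
|p|² = ρ² + z² = 0.26821² + 1.120² = 1.32634
κ = 2ρ / |p|² = 2×0.26821 / 1.32634 = 0.40444
θ = 2·atan2(ρ, z) = 2·atan2(0.26821, 1.120) = 0.47009 rad
ℓ = θ/κ = 0.47009/0.40444 = 1.16234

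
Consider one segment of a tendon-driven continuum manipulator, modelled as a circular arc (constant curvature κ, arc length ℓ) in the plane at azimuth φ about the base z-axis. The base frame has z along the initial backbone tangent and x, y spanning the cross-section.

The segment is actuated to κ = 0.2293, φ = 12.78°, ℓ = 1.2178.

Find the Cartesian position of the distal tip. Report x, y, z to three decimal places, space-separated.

0.165 0.037 1.202

θ = κ·ℓ = 0.2293 × 1.2178 = 0.27924 rad
ρ = (1 − cos θ)/κ = (1 − 0.96126)/0.2293 = 0.16893
z = sin θ / κ = 0.27563/0.2293 = 1.20204
x = ρ cos φ = 0.16893 × cos(12.78°) = 0.16474
y = ρ sin φ = 0.16893 × sin(12.78°) = 0.03737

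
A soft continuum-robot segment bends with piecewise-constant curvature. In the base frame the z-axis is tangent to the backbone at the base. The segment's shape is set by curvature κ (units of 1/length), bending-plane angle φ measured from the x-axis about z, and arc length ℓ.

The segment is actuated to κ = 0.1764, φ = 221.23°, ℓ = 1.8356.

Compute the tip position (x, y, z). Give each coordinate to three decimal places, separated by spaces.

-0.222 -0.194 1.804

θ = κ·ℓ = 0.1764 × 1.8356 = 0.32380 rad
ρ = (1 − cos θ)/κ = (1 − 0.94803)/0.1764 = 0.29460
z = sin θ / κ = 0.31817/0.1764 = 1.80369
x = ρ cos φ = 0.29460 × cos(221.23°) = -0.22156
y = ρ sin φ = 0.29460 × sin(221.23°) = -0.19416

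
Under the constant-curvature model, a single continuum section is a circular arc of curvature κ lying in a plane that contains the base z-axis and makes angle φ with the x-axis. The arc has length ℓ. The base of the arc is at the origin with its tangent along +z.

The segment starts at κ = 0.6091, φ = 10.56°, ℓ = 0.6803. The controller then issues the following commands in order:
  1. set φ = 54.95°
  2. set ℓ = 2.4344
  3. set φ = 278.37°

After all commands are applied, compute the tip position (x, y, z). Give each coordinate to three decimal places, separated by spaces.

initial: κ=0.6091, φ=10.56°, ℓ=0.6803
cmd 1: set φ=54.95° → (κ,φ,ℓ)=(0.6091,54.95°,0.6803) → tip=(0.0798,0.1137,0.6610)
cmd 2: set ℓ=2.4344 → (κ,φ,ℓ)=(0.6091,54.95°,2.4344) → tip=(0.8600,1.2259,1.6354)
cmd 3: set φ=278.37° → (κ,φ,ℓ)=(0.6091,278.37°,2.4344) → tip=(0.2180,-1.4815,1.6354)

0.218 -1.482 1.635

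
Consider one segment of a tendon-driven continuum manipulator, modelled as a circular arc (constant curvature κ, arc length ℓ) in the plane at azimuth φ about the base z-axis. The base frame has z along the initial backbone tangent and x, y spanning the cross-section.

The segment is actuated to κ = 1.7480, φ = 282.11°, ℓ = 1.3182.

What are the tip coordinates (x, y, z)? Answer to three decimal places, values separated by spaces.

0.200 -0.934 0.425

θ = κ·ℓ = 1.7480 × 1.3182 = 2.30421 rad
ρ = (1 − cos θ)/κ = (1 − -0.66941)/1.7480 = 0.95504
z = sin θ / κ = 0.74289/1.7480 = 0.42499
x = ρ cos φ = 0.95504 × cos(282.11°) = 0.20036
y = ρ sin φ = 0.95504 × sin(282.11°) = -0.93379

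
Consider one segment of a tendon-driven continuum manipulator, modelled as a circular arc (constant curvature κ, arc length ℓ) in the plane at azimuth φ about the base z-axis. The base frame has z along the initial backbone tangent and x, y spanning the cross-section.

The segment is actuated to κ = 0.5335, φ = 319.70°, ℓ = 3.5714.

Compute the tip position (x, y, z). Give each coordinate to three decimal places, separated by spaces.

θ = κ·ℓ = 0.5335 × 3.5714 = 1.90534 rad
ρ = (1 − cos θ)/κ = (1 − -0.32834)/0.5335 = 2.48986
z = sin θ / κ = 0.94456/0.5335 = 1.77050
x = ρ cos φ = 2.48986 × cos(319.70°) = 1.89894
y = ρ sin φ = 2.48986 × sin(319.70°) = -1.61042

1.899 -1.610 1.770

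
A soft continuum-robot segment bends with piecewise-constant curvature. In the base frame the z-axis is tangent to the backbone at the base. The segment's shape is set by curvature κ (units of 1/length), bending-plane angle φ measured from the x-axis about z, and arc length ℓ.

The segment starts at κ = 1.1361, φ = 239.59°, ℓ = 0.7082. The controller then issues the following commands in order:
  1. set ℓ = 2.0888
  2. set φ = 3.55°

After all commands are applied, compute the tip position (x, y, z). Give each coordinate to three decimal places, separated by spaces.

initial: κ=1.1361, φ=239.59°, ℓ=0.7082
cmd 1: set ℓ=2.0888 → (κ,φ,ℓ)=(1.1361,239.59°,2.0888) → tip=(-0.7659,-1.3049,0.6118)
cmd 2: set φ=3.55° → (κ,φ,ℓ)=(1.1361,3.55°,2.0888) → tip=(1.5101,0.0937,0.6118)

1.510 0.094 0.612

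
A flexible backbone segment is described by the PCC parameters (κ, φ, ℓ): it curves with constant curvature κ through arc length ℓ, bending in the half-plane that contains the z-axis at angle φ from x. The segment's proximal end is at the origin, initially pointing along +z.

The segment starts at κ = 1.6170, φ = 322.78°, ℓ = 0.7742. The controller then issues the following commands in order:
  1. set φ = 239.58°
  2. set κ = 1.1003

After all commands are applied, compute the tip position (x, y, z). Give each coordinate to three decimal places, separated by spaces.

initial: κ=1.6170, φ=322.78°, ℓ=0.7742
cmd 1: set φ=239.58° → (κ,φ,ℓ)=(1.6170,239.58°,0.7742) → tip=(-0.2150,-0.3661,0.5872)
cmd 2: set κ=1.1003 → (κ,φ,ℓ)=(1.1003,239.58°,0.7742) → tip=(-0.1571,-0.2676,0.6839)

-0.157 -0.268 0.684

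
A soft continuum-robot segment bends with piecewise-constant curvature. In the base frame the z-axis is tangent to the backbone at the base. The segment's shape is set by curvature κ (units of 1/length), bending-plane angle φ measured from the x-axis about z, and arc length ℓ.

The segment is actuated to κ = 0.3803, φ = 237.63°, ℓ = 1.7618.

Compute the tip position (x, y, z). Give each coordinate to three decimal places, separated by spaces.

-0.304 -0.480 1.633

θ = κ·ℓ = 0.3803 × 1.7618 = 0.67001 rad
ρ = (1 − cos θ)/κ = (1 − 0.78381)/0.3803 = 0.56846
z = sin θ / κ = 0.62100/0.3803 = 1.63291
x = ρ cos φ = 0.56846 × cos(237.63°) = -0.30435
y = ρ sin φ = 0.56846 × sin(237.63°) = -0.48013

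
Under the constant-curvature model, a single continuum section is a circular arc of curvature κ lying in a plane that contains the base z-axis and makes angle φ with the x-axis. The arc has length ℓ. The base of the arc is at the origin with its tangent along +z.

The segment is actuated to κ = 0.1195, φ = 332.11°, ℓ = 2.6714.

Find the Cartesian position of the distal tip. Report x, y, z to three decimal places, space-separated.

θ = κ·ℓ = 0.1195 × 2.6714 = 0.31923 rad
ρ = (1 − cos θ)/κ = (1 − 0.94948)/0.1195 = 0.42279
z = sin θ / κ = 0.31384/0.1195 = 2.62626
x = ρ cos φ = 0.42279 × cos(332.11°) = 0.37368
y = ρ sin φ = 0.42279 × sin(332.11°) = -0.19777

0.374 -0.198 2.626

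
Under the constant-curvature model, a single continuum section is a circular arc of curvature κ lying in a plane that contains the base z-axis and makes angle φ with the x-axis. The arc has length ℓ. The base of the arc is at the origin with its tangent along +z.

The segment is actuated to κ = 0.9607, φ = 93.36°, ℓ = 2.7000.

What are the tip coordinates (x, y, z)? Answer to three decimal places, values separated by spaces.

θ = κ·ℓ = 0.9607 × 2.7000 = 2.59389 rad
ρ = (1 − cos θ)/κ = (1 − -0.85372)/0.9607 = 1.92955
z = sin θ / κ = 0.52073/0.9607 = 0.54203
x = ρ cos φ = 1.92955 × cos(93.36°) = -0.11309
y = ρ sin φ = 1.92955 × sin(93.36°) = 1.92624

-0.113 1.926 0.542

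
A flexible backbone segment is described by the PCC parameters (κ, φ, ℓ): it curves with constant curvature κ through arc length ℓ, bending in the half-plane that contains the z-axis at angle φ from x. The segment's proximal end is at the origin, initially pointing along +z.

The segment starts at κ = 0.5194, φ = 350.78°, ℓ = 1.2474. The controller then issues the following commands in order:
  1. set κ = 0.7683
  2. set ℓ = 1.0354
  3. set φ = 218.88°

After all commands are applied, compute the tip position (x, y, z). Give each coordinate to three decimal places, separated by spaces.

initial: κ=0.5194, φ=350.78°, ℓ=1.2474
cmd 1: set κ=0.7683 → (κ,φ,ℓ)=(0.7683,350.78°,1.2474) → tip=(0.5462,-0.0887,1.0650)
cmd 2: set ℓ=1.0354 → (κ,φ,ℓ)=(0.7683,350.78°,1.0354) → tip=(0.3855,-0.0626,0.9296)
cmd 3: set φ=218.88° → (κ,φ,ℓ)=(0.7683,218.88°,1.0354) → tip=(-0.3040,-0.2452,0.9296)

-0.304 -0.245 0.930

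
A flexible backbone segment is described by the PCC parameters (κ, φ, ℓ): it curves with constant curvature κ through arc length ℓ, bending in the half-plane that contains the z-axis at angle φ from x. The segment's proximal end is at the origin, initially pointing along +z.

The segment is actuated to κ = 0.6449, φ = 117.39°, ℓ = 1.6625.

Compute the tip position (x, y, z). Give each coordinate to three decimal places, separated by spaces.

θ = κ·ℓ = 0.6449 × 1.6625 = 1.07215 rad
ρ = (1 − cos θ)/κ = (1 − 0.47824)/0.6449 = 0.80905
z = sin θ / κ = 0.87823/0.6449 = 1.36181
x = ρ cos φ = 0.80905 × cos(117.39°) = -0.37220
y = ρ sin φ = 0.80905 × sin(117.39°) = 0.71836

-0.372 0.718 1.362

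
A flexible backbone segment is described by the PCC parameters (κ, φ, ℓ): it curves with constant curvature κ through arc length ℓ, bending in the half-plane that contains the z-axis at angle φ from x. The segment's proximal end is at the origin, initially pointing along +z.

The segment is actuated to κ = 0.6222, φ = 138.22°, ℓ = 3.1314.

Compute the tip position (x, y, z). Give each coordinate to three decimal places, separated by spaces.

θ = κ·ℓ = 0.6222 × 3.1314 = 1.94836 rad
ρ = (1 − cos θ)/κ = (1 − -0.36865)/0.6222 = 2.19970
z = sin θ / κ = 0.92957/0.6222 = 1.49400
x = ρ cos φ = 2.19970 × cos(138.22°) = -1.64034
y = ρ sin φ = 2.19970 × sin(138.22°) = 1.46560

-1.640 1.466 1.494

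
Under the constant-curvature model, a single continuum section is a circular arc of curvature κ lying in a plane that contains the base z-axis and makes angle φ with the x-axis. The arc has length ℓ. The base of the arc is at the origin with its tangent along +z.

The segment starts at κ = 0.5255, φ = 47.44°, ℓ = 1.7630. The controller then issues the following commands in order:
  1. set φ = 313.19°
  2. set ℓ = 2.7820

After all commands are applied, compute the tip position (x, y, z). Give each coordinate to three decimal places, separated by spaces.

1.161 -1.237 1.892

initial: κ=0.5255, φ=47.44°, ℓ=1.7630
cmd 1: set φ=313.19° → (κ,φ,ℓ)=(0.5255,313.19°,1.7630) → tip=(0.5201,-0.5540,1.5214)
cmd 2: set ℓ=2.7820 → (κ,φ,ℓ)=(0.5255,313.19°,2.7820) → tip=(1.1609,-1.2367,1.8917)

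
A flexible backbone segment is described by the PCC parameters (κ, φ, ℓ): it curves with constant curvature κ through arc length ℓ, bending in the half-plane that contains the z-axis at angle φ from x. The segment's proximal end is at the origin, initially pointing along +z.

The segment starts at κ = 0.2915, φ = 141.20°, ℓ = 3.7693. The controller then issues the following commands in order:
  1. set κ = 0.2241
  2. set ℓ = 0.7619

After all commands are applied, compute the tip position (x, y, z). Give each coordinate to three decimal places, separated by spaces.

-0.051 0.041 0.758

initial: κ=0.2915, φ=141.20°, ℓ=3.7693
cmd 1: set κ=0.2241 → (κ,φ,ℓ)=(0.2241,141.20°,3.7693) → tip=(-1.1686,0.9396,3.3368)
cmd 2: set ℓ=0.7619 → (κ,φ,ℓ)=(0.2241,141.20°,0.7619) → tip=(-0.0506,0.0407,0.7582)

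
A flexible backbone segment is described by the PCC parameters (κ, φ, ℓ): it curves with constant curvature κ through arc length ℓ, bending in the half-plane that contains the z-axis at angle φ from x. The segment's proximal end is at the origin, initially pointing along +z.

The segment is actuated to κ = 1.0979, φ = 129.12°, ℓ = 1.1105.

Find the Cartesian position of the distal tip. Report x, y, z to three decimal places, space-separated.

-0.377 0.463 0.855

θ = κ·ℓ = 1.0979 × 1.1105 = 1.21922 rad
ρ = (1 − cos θ)/κ = (1 − 0.34438)/1.0979 = 0.59716
z = sin θ / κ = 0.93883/1.0979 = 0.85511
x = ρ cos φ = 0.59716 × cos(129.12°) = -0.37677
y = ρ sin φ = 0.59716 × sin(129.12°) = 0.46329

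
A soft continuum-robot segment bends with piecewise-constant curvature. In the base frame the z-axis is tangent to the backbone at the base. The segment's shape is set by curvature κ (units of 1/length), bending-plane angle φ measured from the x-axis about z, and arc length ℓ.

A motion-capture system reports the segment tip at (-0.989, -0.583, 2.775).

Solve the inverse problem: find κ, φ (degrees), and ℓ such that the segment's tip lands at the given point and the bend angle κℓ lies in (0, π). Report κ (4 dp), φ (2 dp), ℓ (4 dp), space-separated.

0.2546 210.52 3.0815

ρ = √(x²+y²) = √(-0.989² + -0.583²) = 1.14805
φ = atan2(y, x) mod 360° = atan2(-0.583, -0.989) = 210.5187°
|p|² = ρ² + z² = 1.14805² + 2.775² = 9.01863
κ = 2ρ / |p|² = 2×1.14805 / 9.01863 = 0.25459
θ = 2·atan2(ρ, z) = 2·atan2(1.14805, 2.775) = 0.78454 rad
ℓ = θ/κ = 0.78454/0.25459 = 3.08153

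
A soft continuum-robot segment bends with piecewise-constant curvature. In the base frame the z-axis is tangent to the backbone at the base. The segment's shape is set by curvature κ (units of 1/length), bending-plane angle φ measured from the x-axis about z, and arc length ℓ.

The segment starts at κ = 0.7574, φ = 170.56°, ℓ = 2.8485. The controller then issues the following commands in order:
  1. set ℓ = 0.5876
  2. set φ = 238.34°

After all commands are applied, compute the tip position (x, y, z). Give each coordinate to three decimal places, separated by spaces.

-0.068 -0.109 0.568

initial: κ=0.7574, φ=170.56°, ℓ=2.8485
cmd 1: set ℓ=0.5876 → (κ,φ,ℓ)=(0.7574,170.56°,0.5876) → tip=(-0.1269,0.0211,0.5684)
cmd 2: set φ=238.34° → (κ,φ,ℓ)=(0.7574,238.34°,0.5876) → tip=(-0.0675,-0.1095,0.5684)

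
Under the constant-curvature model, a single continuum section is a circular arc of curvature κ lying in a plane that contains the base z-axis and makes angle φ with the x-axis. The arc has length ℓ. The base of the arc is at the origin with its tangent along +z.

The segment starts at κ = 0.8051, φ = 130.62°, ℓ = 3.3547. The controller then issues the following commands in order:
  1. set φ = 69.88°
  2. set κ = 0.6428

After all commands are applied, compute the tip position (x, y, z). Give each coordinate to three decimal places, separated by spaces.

0.831 2.268 1.296

initial: κ=0.8051, φ=130.62°, ℓ=3.3547
cmd 1: set φ=69.88° → (κ,φ,ℓ)=(0.8051,69.88°,3.3547) → tip=(0.8137,2.2211,0.5299)
cmd 2: set κ=0.6428 → (κ,φ,ℓ)=(0.6428,69.88°,3.3547) → tip=(0.8309,2.2681,1.2965)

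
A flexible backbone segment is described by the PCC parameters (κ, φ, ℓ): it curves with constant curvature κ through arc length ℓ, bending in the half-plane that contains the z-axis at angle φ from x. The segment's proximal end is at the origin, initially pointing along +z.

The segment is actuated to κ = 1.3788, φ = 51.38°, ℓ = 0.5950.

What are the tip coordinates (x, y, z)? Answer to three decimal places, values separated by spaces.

θ = κ·ℓ = 1.3788 × 0.5950 = 0.82039 rad
ρ = (1 − cos θ)/κ = (1 − 0.68194)/1.3788 = 0.23068
z = sin θ / κ = 0.73141/1.3788 = 0.53047
x = ρ cos φ = 0.23068 × cos(51.38°) = 0.14398
y = ρ sin φ = 0.23068 × sin(51.38°) = 0.18023

0.144 0.180 0.530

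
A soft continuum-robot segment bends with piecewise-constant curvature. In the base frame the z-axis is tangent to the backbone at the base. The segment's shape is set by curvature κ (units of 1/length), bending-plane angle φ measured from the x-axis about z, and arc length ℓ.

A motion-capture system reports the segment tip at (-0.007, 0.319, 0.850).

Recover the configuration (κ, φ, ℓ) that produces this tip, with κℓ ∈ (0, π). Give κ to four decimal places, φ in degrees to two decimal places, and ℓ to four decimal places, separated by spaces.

0.7742 91.26 0.9277

ρ = √(x²+y²) = √(-0.007² + 0.319²) = 0.31908
φ = atan2(y, x) mod 360° = atan2(0.319, -0.007) = 91.2571°
|p|² = ρ² + z² = 0.31908² + 0.850² = 0.82431
κ = 2ρ / |p|² = 2×0.31908 / 0.82431 = 0.77417
θ = 2·atan2(ρ, z) = 2·atan2(0.31908, 0.850) = 0.71822 rad
ℓ = θ/κ = 0.71822/0.77417 = 0.92773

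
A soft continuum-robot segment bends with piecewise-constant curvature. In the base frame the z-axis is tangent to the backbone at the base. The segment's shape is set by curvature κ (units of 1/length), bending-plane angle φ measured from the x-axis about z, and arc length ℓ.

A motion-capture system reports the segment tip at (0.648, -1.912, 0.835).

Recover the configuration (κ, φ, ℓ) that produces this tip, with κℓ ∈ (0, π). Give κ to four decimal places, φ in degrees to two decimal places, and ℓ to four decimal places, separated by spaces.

0.8460 288.72 2.7865

ρ = √(x²+y²) = √(0.648² + -1.912²) = 2.01882
φ = atan2(y, x) mod 360° = atan2(-1.912, 0.648) = 288.7221°
|p|² = ρ² + z² = 2.01882² + 0.835² = 4.77287
κ = 2ρ / |p|² = 2×2.01882 / 4.77287 = 0.84596
θ = 2·atan2(ρ, z) = 2·atan2(2.01882, 0.835) = 2.35723 rad
ℓ = θ/κ = 2.35723/0.84596 = 2.78646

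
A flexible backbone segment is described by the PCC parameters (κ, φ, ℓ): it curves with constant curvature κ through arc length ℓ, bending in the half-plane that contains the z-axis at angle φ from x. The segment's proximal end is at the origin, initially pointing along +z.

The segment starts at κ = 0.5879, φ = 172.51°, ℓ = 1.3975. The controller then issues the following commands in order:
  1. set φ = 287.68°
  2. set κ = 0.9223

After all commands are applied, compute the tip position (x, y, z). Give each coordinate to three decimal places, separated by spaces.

initial: κ=0.5879, φ=172.51°, ℓ=1.3975
cmd 1: set φ=287.68° → (κ,φ,ℓ)=(0.5879,287.68°,1.3975) → tip=(0.1648,-0.5169,1.2455)
cmd 2: set κ=0.9223 → (κ,φ,ℓ)=(0.9223,287.68°,1.3975) → tip=(0.2377,-0.7457,1.0415)

0.238 -0.746 1.041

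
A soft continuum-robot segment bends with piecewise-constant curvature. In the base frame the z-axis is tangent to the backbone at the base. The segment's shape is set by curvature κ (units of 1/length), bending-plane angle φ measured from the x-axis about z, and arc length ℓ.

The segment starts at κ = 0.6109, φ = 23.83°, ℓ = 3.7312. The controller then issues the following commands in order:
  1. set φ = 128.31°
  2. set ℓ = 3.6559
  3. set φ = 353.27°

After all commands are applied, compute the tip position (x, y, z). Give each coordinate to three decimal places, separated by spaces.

initial: κ=0.6109, φ=23.83°, ℓ=3.7312
cmd 1: set φ=128.31° → (κ,φ,ℓ)=(0.6109,128.31°,3.7312) → tip=(-1.6751,2.1203,1.2429)
cmd 2: set ℓ=3.6559 → (κ,φ,ℓ)=(0.6109,128.31°,3.6559) → tip=(-1.6390,2.0746,1.2906)
cmd 3: set φ=353.27° → (κ,φ,ℓ)=(0.6109,353.27°,3.6559) → tip=(2.6257,-0.3098,1.2906)

2.626 -0.310 1.291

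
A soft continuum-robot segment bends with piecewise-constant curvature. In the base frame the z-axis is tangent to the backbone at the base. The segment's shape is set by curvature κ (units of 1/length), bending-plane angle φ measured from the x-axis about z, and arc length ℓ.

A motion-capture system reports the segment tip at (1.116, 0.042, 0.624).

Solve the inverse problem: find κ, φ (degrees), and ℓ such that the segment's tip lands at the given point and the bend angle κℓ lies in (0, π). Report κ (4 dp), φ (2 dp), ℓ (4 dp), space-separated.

1.3648 2.16 1.5552

ρ = √(x²+y²) = √(1.116² + 0.042²) = 1.11679
φ = atan2(y, x) mod 360° = atan2(0.042, 1.116) = 2.1553°
|p|² = ρ² + z² = 1.11679² + 0.624² = 1.63660
κ = 2ρ / |p|² = 2×1.11679 / 1.63660 = 1.36477
θ = 2·atan2(ρ, z) = 2·atan2(1.11679, 0.624) = 2.12253 rad
ℓ = θ/κ = 2.12253/1.36477 = 1.55523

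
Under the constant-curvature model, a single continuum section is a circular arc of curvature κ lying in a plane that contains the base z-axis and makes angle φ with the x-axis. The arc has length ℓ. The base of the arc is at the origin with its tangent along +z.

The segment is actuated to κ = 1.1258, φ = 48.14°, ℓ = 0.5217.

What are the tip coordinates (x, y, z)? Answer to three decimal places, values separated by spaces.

0.099 0.111 0.492

θ = κ·ℓ = 1.1258 × 0.5217 = 0.58733 rad
ρ = (1 − cos θ)/κ = (1 − 0.83242)/1.1258 = 0.14885
z = sin θ / κ = 0.55414/1.1258 = 0.49222
x = ρ cos φ = 0.14885 × cos(48.14°) = 0.09933
y = ρ sin φ = 0.14885 × sin(48.14°) = 0.11086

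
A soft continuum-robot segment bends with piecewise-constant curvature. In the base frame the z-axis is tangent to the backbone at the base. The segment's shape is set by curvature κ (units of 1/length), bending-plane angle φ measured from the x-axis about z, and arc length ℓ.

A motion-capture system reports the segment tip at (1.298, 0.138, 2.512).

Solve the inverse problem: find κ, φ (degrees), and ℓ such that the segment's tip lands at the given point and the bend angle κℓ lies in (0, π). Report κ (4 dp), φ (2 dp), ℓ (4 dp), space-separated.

0.3258 6.07 2.9422

ρ = √(x²+y²) = √(1.298² + 0.138²) = 1.30532
φ = atan2(y, x) mod 360° = atan2(0.138, 1.298) = 6.0687°
|p|² = ρ² + z² = 1.30532² + 2.512² = 8.01399
κ = 2ρ / |p|² = 2×1.30532 / 8.01399 = 0.32576
θ = 2·atan2(ρ, z) = 2·atan2(1.30532, 2.512) = 0.95846 rad
ℓ = θ/κ = 0.95846/0.32576 = 2.94223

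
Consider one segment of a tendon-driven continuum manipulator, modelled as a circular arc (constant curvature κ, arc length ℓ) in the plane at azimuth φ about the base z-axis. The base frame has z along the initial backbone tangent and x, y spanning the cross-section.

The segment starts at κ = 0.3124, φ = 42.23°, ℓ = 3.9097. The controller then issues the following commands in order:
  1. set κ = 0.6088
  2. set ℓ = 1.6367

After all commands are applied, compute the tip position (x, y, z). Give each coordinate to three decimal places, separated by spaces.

initial: κ=0.3124, φ=42.23°, ℓ=3.9097
cmd 1: set κ=0.6088 → (κ,φ,ℓ)=(0.6088,42.23°,3.9097) → tip=(2.0967,1.9032,1.1332)
cmd 2: set ℓ=1.6367 → (κ,φ,ℓ)=(0.6088,42.23°,1.6367) → tip=(0.5555,0.5042,1.3790)

0.555 0.504 1.379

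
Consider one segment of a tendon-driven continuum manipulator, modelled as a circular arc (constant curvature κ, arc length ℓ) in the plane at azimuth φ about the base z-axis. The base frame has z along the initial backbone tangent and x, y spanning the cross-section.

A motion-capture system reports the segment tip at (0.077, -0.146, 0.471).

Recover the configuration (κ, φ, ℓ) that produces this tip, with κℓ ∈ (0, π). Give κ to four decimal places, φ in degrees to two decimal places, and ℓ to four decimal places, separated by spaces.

ρ = √(x²+y²) = √(0.077² + -0.146²) = 0.16506
φ = atan2(y, x) mod 360° = atan2(-0.146, 0.077) = 297.8070°
|p|² = ρ² + z² = 0.16506² + 0.471² = 0.24909
κ = 2ρ / |p|² = 2×0.16506 / 0.24909 = 1.32533
θ = 2·atan2(ρ, z) = 2·atan2(0.16506, 0.471) = 0.67415 rad
ℓ = θ/κ = 0.67415/1.32533 = 0.50866

1.3253 297.81 0.5087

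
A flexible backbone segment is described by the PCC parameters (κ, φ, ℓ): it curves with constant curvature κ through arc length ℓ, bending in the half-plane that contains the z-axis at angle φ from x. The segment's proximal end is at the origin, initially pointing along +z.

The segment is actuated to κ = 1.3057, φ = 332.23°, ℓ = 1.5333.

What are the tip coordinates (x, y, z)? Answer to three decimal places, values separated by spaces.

θ = κ·ℓ = 1.3057 × 1.5333 = 2.00203 rad
ρ = (1 − cos θ)/κ = (1 − -0.41799)/1.3057 = 1.08600
z = sin θ / κ = 0.90845/1.3057 = 0.69576
x = ρ cos φ = 1.08600 × cos(332.23°) = 0.96092
y = ρ sin φ = 1.08600 × sin(332.23°) = -0.50599

0.961 -0.506 0.696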